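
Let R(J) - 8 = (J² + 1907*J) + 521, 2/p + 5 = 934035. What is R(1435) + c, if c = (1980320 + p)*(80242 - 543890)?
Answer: -428797579865116563/467015 ≈ -9.1817e+11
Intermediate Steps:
p = 1/467015 (p = 2/(-5 + 934035) = 2/934030 = 2*(1/934030) = 1/467015 ≈ 2.1413e-6)
R(J) = 529 + J² + 1907*J (R(J) = 8 + ((J² + 1907*J) + 521) = 8 + (521 + J² + 1907*J) = 529 + J² + 1907*J)
c = -428799819808694048/467015 (c = (1980320 + 1/467015)*(80242 - 543890) = (924839144801/467015)*(-463648) = -428799819808694048/467015 ≈ -9.1817e+11)
R(1435) + c = (529 + 1435² + 1907*1435) - 428799819808694048/467015 = (529 + 2059225 + 2736545) - 428799819808694048/467015 = 4796299 - 428799819808694048/467015 = -428797579865116563/467015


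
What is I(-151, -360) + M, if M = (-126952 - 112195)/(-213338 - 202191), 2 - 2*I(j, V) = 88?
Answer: -17628600/415529 ≈ -42.424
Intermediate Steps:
I(j, V) = -43 (I(j, V) = 1 - ½*88 = 1 - 44 = -43)
M = 239147/415529 (M = -239147/(-415529) = -239147*(-1/415529) = 239147/415529 ≈ 0.57552)
I(-151, -360) + M = -43 + 239147/415529 = -17628600/415529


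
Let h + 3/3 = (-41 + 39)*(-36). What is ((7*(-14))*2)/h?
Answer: -196/71 ≈ -2.7606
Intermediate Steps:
h = 71 (h = -1 + (-41 + 39)*(-36) = -1 - 2*(-36) = -1 + 72 = 71)
((7*(-14))*2)/h = ((7*(-14))*2)/71 = -98*2*(1/71) = -196*1/71 = -196/71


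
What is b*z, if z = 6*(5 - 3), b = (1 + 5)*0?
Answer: 0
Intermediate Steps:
b = 0 (b = 6*0 = 0)
z = 12 (z = 6*2 = 12)
b*z = 0*12 = 0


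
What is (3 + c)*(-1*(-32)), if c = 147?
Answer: 4800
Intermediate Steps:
(3 + c)*(-1*(-32)) = (3 + 147)*(-1*(-32)) = 150*32 = 4800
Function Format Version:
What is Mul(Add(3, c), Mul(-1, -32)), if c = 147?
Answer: 4800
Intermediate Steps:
Mul(Add(3, c), Mul(-1, -32)) = Mul(Add(3, 147), Mul(-1, -32)) = Mul(150, 32) = 4800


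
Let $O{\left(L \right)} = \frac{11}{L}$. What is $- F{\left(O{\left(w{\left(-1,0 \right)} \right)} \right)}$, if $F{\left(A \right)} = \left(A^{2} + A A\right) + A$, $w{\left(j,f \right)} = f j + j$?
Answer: $-231$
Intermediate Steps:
$w{\left(j,f \right)} = j + f j$
$F{\left(A \right)} = A + 2 A^{2}$ ($F{\left(A \right)} = \left(A^{2} + A^{2}\right) + A = 2 A^{2} + A = A + 2 A^{2}$)
$- F{\left(O{\left(w{\left(-1,0 \right)} \right)} \right)} = - \frac{11}{\left(-1\right) \left(1 + 0\right)} \left(1 + 2 \frac{11}{\left(-1\right) \left(1 + 0\right)}\right) = - \frac{11}{\left(-1\right) 1} \left(1 + 2 \frac{11}{\left(-1\right) 1}\right) = - \frac{11}{-1} \left(1 + 2 \frac{11}{-1}\right) = - 11 \left(-1\right) \left(1 + 2 \cdot 11 \left(-1\right)\right) = - \left(-11\right) \left(1 + 2 \left(-11\right)\right) = - \left(-11\right) \left(1 - 22\right) = - \left(-11\right) \left(-21\right) = \left(-1\right) 231 = -231$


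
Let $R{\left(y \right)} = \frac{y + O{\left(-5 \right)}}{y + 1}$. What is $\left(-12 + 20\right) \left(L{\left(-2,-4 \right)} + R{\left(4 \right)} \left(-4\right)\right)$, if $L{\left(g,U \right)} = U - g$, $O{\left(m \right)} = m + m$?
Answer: $\frac{112}{5} \approx 22.4$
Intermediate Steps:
$O{\left(m \right)} = 2 m$
$R{\left(y \right)} = \frac{-10 + y}{1 + y}$ ($R{\left(y \right)} = \frac{y + 2 \left(-5\right)}{y + 1} = \frac{y - 10}{1 + y} = \frac{-10 + y}{1 + y}$)
$\left(-12 + 20\right) \left(L{\left(-2,-4 \right)} + R{\left(4 \right)} \left(-4\right)\right) = \left(-12 + 20\right) \left(\left(-4 - -2\right) + \frac{-10 + 4}{1 + 4} \left(-4\right)\right) = 8 \left(\left(-4 + 2\right) + \frac{1}{5} \left(-6\right) \left(-4\right)\right) = 8 \left(-2 + \frac{1}{5} \left(-6\right) \left(-4\right)\right) = 8 \left(-2 - - \frac{24}{5}\right) = 8 \left(-2 + \frac{24}{5}\right) = 8 \cdot \frac{14}{5} = \frac{112}{5}$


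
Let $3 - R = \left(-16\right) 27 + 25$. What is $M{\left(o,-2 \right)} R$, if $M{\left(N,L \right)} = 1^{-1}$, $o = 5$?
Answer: $410$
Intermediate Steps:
$M{\left(N,L \right)} = 1$
$R = 410$ ($R = 3 - \left(\left(-16\right) 27 + 25\right) = 3 - \left(-432 + 25\right) = 3 - -407 = 3 + 407 = 410$)
$M{\left(o,-2 \right)} R = 1 \cdot 410 = 410$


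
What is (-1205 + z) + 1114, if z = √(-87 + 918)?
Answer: -91 + √831 ≈ -62.173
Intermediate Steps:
z = √831 ≈ 28.827
(-1205 + z) + 1114 = (-1205 + √831) + 1114 = -91 + √831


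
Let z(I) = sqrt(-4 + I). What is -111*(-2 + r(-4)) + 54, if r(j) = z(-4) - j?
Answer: -168 - 222*I*sqrt(2) ≈ -168.0 - 313.96*I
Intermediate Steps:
r(j) = -j + 2*I*sqrt(2) (r(j) = sqrt(-4 - 4) - j = sqrt(-8) - j = 2*I*sqrt(2) - j = -j + 2*I*sqrt(2))
-111*(-2 + r(-4)) + 54 = -111*(-2 + (-1*(-4) + 2*I*sqrt(2))) + 54 = -111*(-2 + (4 + 2*I*sqrt(2))) + 54 = -111*(2 + 2*I*sqrt(2)) + 54 = (-222 - 222*I*sqrt(2)) + 54 = -168 - 222*I*sqrt(2)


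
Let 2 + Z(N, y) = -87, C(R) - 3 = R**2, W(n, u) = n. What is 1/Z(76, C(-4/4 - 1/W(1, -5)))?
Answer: -1/89 ≈ -0.011236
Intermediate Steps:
C(R) = 3 + R**2
Z(N, y) = -89 (Z(N, y) = -2 - 87 = -89)
1/Z(76, C(-4/4 - 1/W(1, -5))) = 1/(-89) = -1/89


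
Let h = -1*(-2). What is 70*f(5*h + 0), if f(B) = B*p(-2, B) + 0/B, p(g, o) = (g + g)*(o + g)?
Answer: -22400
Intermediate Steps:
h = 2
p(g, o) = 2*g*(g + o) (p(g, o) = (2*g)*(g + o) = 2*g*(g + o))
f(B) = B*(8 - 4*B) (f(B) = B*(2*(-2)*(-2 + B)) + 0/B = B*(8 - 4*B) + 0 = B*(8 - 4*B))
70*f(5*h + 0) = 70*(4*(5*2 + 0)*(2 - (5*2 + 0))) = 70*(4*(10 + 0)*(2 - (10 + 0))) = 70*(4*10*(2 - 1*10)) = 70*(4*10*(2 - 10)) = 70*(4*10*(-8)) = 70*(-320) = -22400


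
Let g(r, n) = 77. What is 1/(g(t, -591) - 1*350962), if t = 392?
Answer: -1/350885 ≈ -2.8499e-6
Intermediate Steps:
1/(g(t, -591) - 1*350962) = 1/(77 - 1*350962) = 1/(77 - 350962) = 1/(-350885) = -1/350885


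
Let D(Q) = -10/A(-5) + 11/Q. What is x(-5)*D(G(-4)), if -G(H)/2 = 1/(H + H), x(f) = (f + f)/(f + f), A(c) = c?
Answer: 46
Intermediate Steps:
x(f) = 1 (x(f) = (2*f)/((2*f)) = (2*f)*(1/(2*f)) = 1)
G(H) = -1/H (G(H) = -2/(H + H) = -2*1/(2*H) = -1/H)
D(Q) = 2 + 11/Q (D(Q) = -10/(-5) + 11/Q = -10*(-⅕) + 11/Q = 2 + 11/Q)
x(-5)*D(G(-4)) = 1*(2 + 11/((-1/(-4)))) = 1*(2 + 11/((-1*(-¼)))) = 1*(2 + 11/(¼)) = 1*(2 + 11*4) = 1*(2 + 44) = 1*46 = 46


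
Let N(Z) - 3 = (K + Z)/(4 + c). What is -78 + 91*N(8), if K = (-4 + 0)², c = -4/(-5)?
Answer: 650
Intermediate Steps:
c = ⅘ (c = -4*(-⅕) = ⅘ ≈ 0.80000)
K = 16 (K = (-4)² = 16)
N(Z) = 19/3 + 5*Z/24 (N(Z) = 3 + (16 + Z)/(4 + ⅘) = 3 + (16 + Z)/(24/5) = 3 + (16 + Z)*(5/24) = 3 + (10/3 + 5*Z/24) = 19/3 + 5*Z/24)
-78 + 91*N(8) = -78 + 91*(19/3 + (5/24)*8) = -78 + 91*(19/3 + 5/3) = -78 + 91*8 = -78 + 728 = 650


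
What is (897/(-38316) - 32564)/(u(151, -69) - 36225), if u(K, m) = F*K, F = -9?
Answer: 415907707/480022848 ≈ 0.86643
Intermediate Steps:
u(K, m) = -9*K
(897/(-38316) - 32564)/(u(151, -69) - 36225) = (897/(-38316) - 32564)/(-9*151 - 36225) = (897*(-1/38316) - 32564)/(-1359 - 36225) = (-299/12772 - 32564)/(-37584) = -415907707/12772*(-1/37584) = 415907707/480022848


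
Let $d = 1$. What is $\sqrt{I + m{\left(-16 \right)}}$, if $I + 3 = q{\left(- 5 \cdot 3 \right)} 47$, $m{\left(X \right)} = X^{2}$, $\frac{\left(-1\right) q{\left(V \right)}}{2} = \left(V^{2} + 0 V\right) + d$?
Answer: $i \sqrt{20991} \approx 144.88 i$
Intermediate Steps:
$q{\left(V \right)} = -2 - 2 V^{2}$ ($q{\left(V \right)} = - 2 \left(\left(V^{2} + 0 V\right) + 1\right) = - 2 \left(\left(V^{2} + 0\right) + 1\right) = - 2 \left(V^{2} + 1\right) = - 2 \left(1 + V^{2}\right) = -2 - 2 V^{2}$)
$I = -21247$ ($I = -3 + \left(-2 - 2 \left(- 5 \cdot 3\right)^{2}\right) 47 = -3 + \left(-2 - 2 \left(\left(-1\right) 15\right)^{2}\right) 47 = -3 + \left(-2 - 2 \left(-15\right)^{2}\right) 47 = -3 + \left(-2 - 450\right) 47 = -3 - 21244 = -21247$)
$\sqrt{I + m{\left(-16 \right)}} = \sqrt{-21247 + \left(-16\right)^{2}} = \sqrt{-21247 + 256} = \sqrt{-20991} = i \sqrt{20991}$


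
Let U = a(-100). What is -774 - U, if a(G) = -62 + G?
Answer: -612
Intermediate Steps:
U = -162 (U = -62 - 100 = -162)
-774 - U = -774 - 1*(-162) = -774 + 162 = -612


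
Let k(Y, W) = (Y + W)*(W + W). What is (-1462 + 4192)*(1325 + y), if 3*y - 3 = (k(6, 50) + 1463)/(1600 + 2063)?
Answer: 13266414070/3663 ≈ 3.6217e+6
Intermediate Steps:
k(Y, W) = 2*W*(W + Y) (k(Y, W) = (W + Y)*(2*W) = 2*W*(W + Y))
y = 18052/10989 (y = 1 + ((2*50*(50 + 6) + 1463)/(1600 + 2063))/3 = 1 + ((2*50*56 + 1463)/3663)/3 = 1 + ((5600 + 1463)*(1/3663))/3 = 1 + (7063*(1/3663))/3 = 1 + (⅓)*(7063/3663) = 1 + 7063/10989 = 18052/10989 ≈ 1.6427)
(-1462 + 4192)*(1325 + y) = (-1462 + 4192)*(1325 + 18052/10989) = 2730*(14578477/10989) = 13266414070/3663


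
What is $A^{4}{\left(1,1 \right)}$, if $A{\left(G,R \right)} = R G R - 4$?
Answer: $81$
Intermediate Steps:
$A{\left(G,R \right)} = -4 + G R^{2}$ ($A{\left(G,R \right)} = G R R - 4 = G R^{2} - 4 = -4 + G R^{2}$)
$A^{4}{\left(1,1 \right)} = \left(-4 + 1 \cdot 1^{2}\right)^{4} = \left(-4 + 1 \cdot 1\right)^{4} = \left(-4 + 1\right)^{4} = \left(-3\right)^{4} = 81$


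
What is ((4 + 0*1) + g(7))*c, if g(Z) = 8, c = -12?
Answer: -144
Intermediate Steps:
((4 + 0*1) + g(7))*c = ((4 + 0*1) + 8)*(-12) = ((4 + 0) + 8)*(-12) = (4 + 8)*(-12) = 12*(-12) = -144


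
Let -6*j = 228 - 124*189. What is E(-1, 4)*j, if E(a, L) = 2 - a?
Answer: 11604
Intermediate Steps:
j = 3868 (j = -(228 - 124*189)/6 = -(228 - 23436)/6 = -⅙*(-23208) = 3868)
E(-1, 4)*j = (2 - 1*(-1))*3868 = (2 + 1)*3868 = 3*3868 = 11604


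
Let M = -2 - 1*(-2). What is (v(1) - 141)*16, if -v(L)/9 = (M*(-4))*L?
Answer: -2256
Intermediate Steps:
M = 0 (M = -2 + 2 = 0)
v(L) = 0 (v(L) = -9*0*(-4)*L = -0*L = -9*0 = 0)
(v(1) - 141)*16 = (0 - 141)*16 = -141*16 = -2256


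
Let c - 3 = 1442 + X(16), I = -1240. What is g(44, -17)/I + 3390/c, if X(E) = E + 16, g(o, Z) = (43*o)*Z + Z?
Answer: 51734937/1831480 ≈ 28.248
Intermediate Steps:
g(o, Z) = Z + 43*Z*o (g(o, Z) = 43*Z*o + Z = Z + 43*Z*o)
X(E) = 16 + E
c = 1477 (c = 3 + (1442 + (16 + 16)) = 3 + (1442 + 32) = 3 + 1474 = 1477)
g(44, -17)/I + 3390/c = -17*(1 + 43*44)/(-1240) + 3390/1477 = -17*(1 + 1892)*(-1/1240) + 3390*(1/1477) = -17*1893*(-1/1240) + 3390/1477 = -32181*(-1/1240) + 3390/1477 = 32181/1240 + 3390/1477 = 51734937/1831480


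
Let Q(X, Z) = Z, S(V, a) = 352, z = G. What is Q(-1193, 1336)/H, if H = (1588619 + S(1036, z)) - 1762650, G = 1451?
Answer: -1336/173679 ≈ -0.0076924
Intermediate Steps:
z = 1451
H = -173679 (H = (1588619 + 352) - 1762650 = 1588971 - 1762650 = -173679)
Q(-1193, 1336)/H = 1336/(-173679) = 1336*(-1/173679) = -1336/173679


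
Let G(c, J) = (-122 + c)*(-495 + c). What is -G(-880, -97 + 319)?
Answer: -1377750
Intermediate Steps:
G(c, J) = (-495 + c)*(-122 + c)
-G(-880, -97 + 319) = -(60390 + (-880)² - 617*(-880)) = -(60390 + 774400 + 542960) = -1*1377750 = -1377750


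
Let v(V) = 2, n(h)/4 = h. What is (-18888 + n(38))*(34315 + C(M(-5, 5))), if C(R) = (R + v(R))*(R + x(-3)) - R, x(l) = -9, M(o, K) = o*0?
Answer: -642588592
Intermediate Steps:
n(h) = 4*h
M(o, K) = 0
C(R) = -R + (-9 + R)*(2 + R) (C(R) = (R + 2)*(R - 9) - R = (2 + R)*(-9 + R) - R = (-9 + R)*(2 + R) - R = -R + (-9 + R)*(2 + R))
(-18888 + n(38))*(34315 + C(M(-5, 5))) = (-18888 + 4*38)*(34315 + (-18 + 0**2 - 8*0)) = (-18888 + 152)*(34315 + (-18 + 0 + 0)) = -18736*(34315 - 18) = -18736*34297 = -642588592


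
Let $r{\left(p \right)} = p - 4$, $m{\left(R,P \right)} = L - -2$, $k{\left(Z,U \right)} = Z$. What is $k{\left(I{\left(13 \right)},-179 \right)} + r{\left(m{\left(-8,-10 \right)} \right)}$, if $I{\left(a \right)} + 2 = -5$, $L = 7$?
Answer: $-2$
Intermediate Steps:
$I{\left(a \right)} = -7$ ($I{\left(a \right)} = -2 - 5 = -7$)
$m{\left(R,P \right)} = 9$ ($m{\left(R,P \right)} = 7 - -2 = 7 + 2 = 9$)
$r{\left(p \right)} = -4 + p$
$k{\left(I{\left(13 \right)},-179 \right)} + r{\left(m{\left(-8,-10 \right)} \right)} = -7 + \left(-4 + 9\right) = -7 + 5 = -2$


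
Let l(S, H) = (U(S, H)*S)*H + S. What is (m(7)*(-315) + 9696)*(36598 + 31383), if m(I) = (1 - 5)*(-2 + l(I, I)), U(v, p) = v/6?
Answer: 5984095506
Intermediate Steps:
U(v, p) = v/6 (U(v, p) = v*(⅙) = v/6)
l(S, H) = S + H*S²/6 (l(S, H) = ((S/6)*S)*H + S = (S²/6)*H + S = H*S²/6 + S = S + H*S²/6)
m(I) = 8 - 2*I*(6 + I²)/3 (m(I) = (1 - 5)*(-2 + I*(6 + I*I)/6) = -4*(-2 + I*(6 + I²)/6) = 8 - 2*I*(6 + I²)/3)
(m(7)*(-315) + 9696)*(36598 + 31383) = ((8 - ⅔*7*(6 + 7²))*(-315) + 9696)*(36598 + 31383) = ((8 - ⅔*7*(6 + 49))*(-315) + 9696)*67981 = ((8 - ⅔*7*55)*(-315) + 9696)*67981 = ((8 - 770/3)*(-315) + 9696)*67981 = (-746/3*(-315) + 9696)*67981 = (78330 + 9696)*67981 = 88026*67981 = 5984095506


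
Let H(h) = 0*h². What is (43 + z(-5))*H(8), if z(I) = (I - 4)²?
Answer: 0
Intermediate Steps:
H(h) = 0
z(I) = (-4 + I)²
(43 + z(-5))*H(8) = (43 + (-4 - 5)²)*0 = (43 + (-9)²)*0 = (43 + 81)*0 = 124*0 = 0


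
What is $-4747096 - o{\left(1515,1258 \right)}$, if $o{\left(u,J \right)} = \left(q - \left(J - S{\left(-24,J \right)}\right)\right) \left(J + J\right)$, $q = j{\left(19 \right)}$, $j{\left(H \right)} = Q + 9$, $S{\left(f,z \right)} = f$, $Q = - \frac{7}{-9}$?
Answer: $- \frac{13915664}{9} \approx -1.5462 \cdot 10^{6}$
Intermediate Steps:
$Q = \frac{7}{9}$ ($Q = \left(-7\right) \left(- \frac{1}{9}\right) = \frac{7}{9} \approx 0.77778$)
$j{\left(H \right)} = \frac{88}{9}$ ($j{\left(H \right)} = \frac{7}{9} + 9 = \frac{88}{9}$)
$q = \frac{88}{9} \approx 9.7778$
$o{\left(u,J \right)} = 2 J \left(- \frac{128}{9} - J\right)$ ($o{\left(u,J \right)} = \left(\frac{88}{9} - \left(24 + J\right)\right) \left(J + J\right) = \left(- \frac{128}{9} - J\right) 2 J = 2 J \left(- \frac{128}{9} - J\right)$)
$-4747096 - o{\left(1515,1258 \right)} = -4747096 - \left(- \frac{2}{9}\right) 1258 \left(128 + 9 \cdot 1258\right) = -4747096 - \left(- \frac{2}{9}\right) 1258 \left(128 + 11322\right) = -4747096 - \left(- \frac{2}{9}\right) 1258 \cdot 11450 = -4747096 - - \frac{28808200}{9} = -4747096 + \frac{28808200}{9} = - \frac{13915664}{9}$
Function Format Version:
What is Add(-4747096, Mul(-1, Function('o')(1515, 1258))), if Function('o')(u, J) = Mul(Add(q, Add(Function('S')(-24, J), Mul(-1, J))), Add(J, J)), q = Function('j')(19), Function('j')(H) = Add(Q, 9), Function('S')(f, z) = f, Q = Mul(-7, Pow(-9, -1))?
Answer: Rational(-13915664, 9) ≈ -1.5462e+6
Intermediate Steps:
Q = Rational(7, 9) (Q = Mul(-7, Rational(-1, 9)) = Rational(7, 9) ≈ 0.77778)
Function('j')(H) = Rational(88, 9) (Function('j')(H) = Add(Rational(7, 9), 9) = Rational(88, 9))
q = Rational(88, 9) ≈ 9.7778
Function('o')(u, J) = Mul(2, J, Add(Rational(-128, 9), Mul(-1, J))) (Function('o')(u, J) = Mul(Add(Rational(88, 9), Add(-24, Mul(-1, J))), Add(J, J)) = Mul(Add(Rational(-128, 9), Mul(-1, J)), Mul(2, J)) = Mul(2, J, Add(Rational(-128, 9), Mul(-1, J))))
Add(-4747096, Mul(-1, Function('o')(1515, 1258))) = Add(-4747096, Mul(-1, Mul(Rational(-2, 9), 1258, Add(128, Mul(9, 1258))))) = Add(-4747096, Mul(-1, Mul(Rational(-2, 9), 1258, Add(128, 11322)))) = Add(-4747096, Mul(-1, Mul(Rational(-2, 9), 1258, 11450))) = Add(-4747096, Mul(-1, Rational(-28808200, 9))) = Add(-4747096, Rational(28808200, 9)) = Rational(-13915664, 9)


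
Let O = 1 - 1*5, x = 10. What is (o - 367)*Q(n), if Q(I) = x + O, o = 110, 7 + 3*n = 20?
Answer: -1542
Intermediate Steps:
n = 13/3 (n = -7/3 + (⅓)*20 = -7/3 + 20/3 = 13/3 ≈ 4.3333)
O = -4 (O = 1 - 5 = -4)
Q(I) = 6 (Q(I) = 10 - 4 = 6)
(o - 367)*Q(n) = (110 - 367)*6 = -257*6 = -1542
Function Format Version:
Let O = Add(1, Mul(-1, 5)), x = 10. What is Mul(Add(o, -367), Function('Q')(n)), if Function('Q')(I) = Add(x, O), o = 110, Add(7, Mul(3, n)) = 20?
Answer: -1542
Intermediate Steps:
n = Rational(13, 3) (n = Add(Rational(-7, 3), Mul(Rational(1, 3), 20)) = Add(Rational(-7, 3), Rational(20, 3)) = Rational(13, 3) ≈ 4.3333)
O = -4 (O = Add(1, -5) = -4)
Function('Q')(I) = 6 (Function('Q')(I) = Add(10, -4) = 6)
Mul(Add(o, -367), Function('Q')(n)) = Mul(Add(110, -367), 6) = Mul(-257, 6) = -1542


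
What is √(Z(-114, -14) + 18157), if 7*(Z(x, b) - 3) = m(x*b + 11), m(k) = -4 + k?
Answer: √18389 ≈ 135.61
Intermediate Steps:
Z(x, b) = 4 + b*x/7 (Z(x, b) = 3 + (-4 + (x*b + 11))/7 = 3 + (-4 + (b*x + 11))/7 = 3 + (-4 + (11 + b*x))/7 = 3 + (7 + b*x)/7 = 3 + (1 + b*x/7) = 4 + b*x/7)
√(Z(-114, -14) + 18157) = √((4 + (⅐)*(-14)*(-114)) + 18157) = √((4 + 228) + 18157) = √(232 + 18157) = √18389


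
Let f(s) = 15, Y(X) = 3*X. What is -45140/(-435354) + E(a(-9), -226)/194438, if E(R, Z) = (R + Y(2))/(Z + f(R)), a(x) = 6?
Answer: 462981821068/4465253795493 ≈ 0.10369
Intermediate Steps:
E(R, Z) = (6 + R)/(15 + Z) (E(R, Z) = (R + 3*2)/(Z + 15) = (R + 6)/(15 + Z) = (6 + R)/(15 + Z))
-45140/(-435354) + E(a(-9), -226)/194438 = -45140/(-435354) + ((6 + 6)/(15 - 226))/194438 = -45140*(-1/435354) + (12/(-211))*(1/194438) = 22570/217677 - 1/211*12*(1/194438) = 22570/217677 - 12/211*1/194438 = 22570/217677 - 6/20513209 = 462981821068/4465253795493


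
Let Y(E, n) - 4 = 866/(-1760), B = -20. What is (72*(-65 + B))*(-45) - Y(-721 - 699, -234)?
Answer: 242348913/880 ≈ 2.7540e+5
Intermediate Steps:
Y(E, n) = 3087/880 (Y(E, n) = 4 + 866/(-1760) = 4 + 866*(-1/1760) = 4 - 433/880 = 3087/880)
(72*(-65 + B))*(-45) - Y(-721 - 699, -234) = (72*(-65 - 20))*(-45) - 1*3087/880 = (72*(-85))*(-45) - 3087/880 = -6120*(-45) - 3087/880 = 275400 - 3087/880 = 242348913/880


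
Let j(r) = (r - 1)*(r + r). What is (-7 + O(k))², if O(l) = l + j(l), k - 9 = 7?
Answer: 239121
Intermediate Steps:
k = 16 (k = 9 + 7 = 16)
j(r) = 2*r*(-1 + r) (j(r) = (-1 + r)*(2*r) = 2*r*(-1 + r))
O(l) = l + 2*l*(-1 + l)
(-7 + O(k))² = (-7 + 16*(-1 + 2*16))² = (-7 + 16*(-1 + 32))² = (-7 + 16*31)² = (-7 + 496)² = 489² = 239121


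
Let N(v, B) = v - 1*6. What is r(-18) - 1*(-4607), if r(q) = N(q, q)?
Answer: 4583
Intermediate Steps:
N(v, B) = -6 + v (N(v, B) = v - 6 = -6 + v)
r(q) = -6 + q
r(-18) - 1*(-4607) = (-6 - 18) - 1*(-4607) = -24 + 4607 = 4583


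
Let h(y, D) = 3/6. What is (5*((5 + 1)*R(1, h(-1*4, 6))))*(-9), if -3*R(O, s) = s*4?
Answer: 180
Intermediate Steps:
h(y, D) = 1/2 (h(y, D) = 3*(1/6) = 1/2)
R(O, s) = -4*s/3 (R(O, s) = -s*4/3 = -4*s/3)
(5*((5 + 1)*R(1, h(-1*4, 6))))*(-9) = (5*((5 + 1)*(-4/3*1/2)))*(-9) = (5*(6*(-2/3)))*(-9) = (5*(-4))*(-9) = -20*(-9) = 180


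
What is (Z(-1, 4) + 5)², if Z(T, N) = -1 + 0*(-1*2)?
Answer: 16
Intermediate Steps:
Z(T, N) = -1 (Z(T, N) = -1 + 0*(-2) = -1 + 0 = -1)
(Z(-1, 4) + 5)² = (-1 + 5)² = 4² = 16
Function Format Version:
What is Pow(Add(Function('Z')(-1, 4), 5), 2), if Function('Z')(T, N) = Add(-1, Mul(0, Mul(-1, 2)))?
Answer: 16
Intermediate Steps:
Function('Z')(T, N) = -1 (Function('Z')(T, N) = Add(-1, Mul(0, -2)) = Add(-1, 0) = -1)
Pow(Add(Function('Z')(-1, 4), 5), 2) = Pow(Add(-1, 5), 2) = Pow(4, 2) = 16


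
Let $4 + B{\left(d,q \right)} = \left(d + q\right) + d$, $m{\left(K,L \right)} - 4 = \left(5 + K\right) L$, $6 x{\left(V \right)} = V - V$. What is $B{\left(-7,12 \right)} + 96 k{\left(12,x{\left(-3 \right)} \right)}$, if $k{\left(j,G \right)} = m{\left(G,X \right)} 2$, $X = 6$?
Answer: $6522$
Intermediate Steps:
$x{\left(V \right)} = 0$ ($x{\left(V \right)} = \frac{V - V}{6} = \frac{1}{6} \cdot 0 = 0$)
$m{\left(K,L \right)} = 4 + L \left(5 + K\right)$ ($m{\left(K,L \right)} = 4 + \left(5 + K\right) L = 4 + L \left(5 + K\right)$)
$k{\left(j,G \right)} = 68 + 12 G$ ($k{\left(j,G \right)} = \left(4 + 5 \cdot 6 + G 6\right) 2 = \left(4 + 30 + 6 G\right) 2 = \left(34 + 6 G\right) 2 = 68 + 12 G$)
$B{\left(d,q \right)} = -4 + q + 2 d$ ($B{\left(d,q \right)} = -4 + \left(\left(d + q\right) + d\right) = -4 + \left(q + 2 d\right) = -4 + q + 2 d$)
$B{\left(-7,12 \right)} + 96 k{\left(12,x{\left(-3 \right)} \right)} = \left(-4 + 12 + 2 \left(-7\right)\right) + 96 \left(68 + 12 \cdot 0\right) = \left(-4 + 12 - 14\right) + 96 \left(68 + 0\right) = -6 + 96 \cdot 68 = -6 + 6528 = 6522$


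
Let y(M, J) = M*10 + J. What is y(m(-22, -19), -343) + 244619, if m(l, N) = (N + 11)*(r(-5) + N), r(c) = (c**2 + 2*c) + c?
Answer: 244996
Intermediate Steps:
r(c) = c**2 + 3*c
m(l, N) = (10 + N)*(11 + N) (m(l, N) = (N + 11)*(-5*(3 - 5) + N) = (11 + N)*(-5*(-2) + N) = (11 + N)*(10 + N) = (10 + N)*(11 + N))
y(M, J) = J + 10*M (y(M, J) = 10*M + J = J + 10*M)
y(m(-22, -19), -343) + 244619 = (-343 + 10*(110 + (-19)**2 + 21*(-19))) + 244619 = (-343 + 10*(110 + 361 - 399)) + 244619 = (-343 + 10*72) + 244619 = (-343 + 720) + 244619 = 377 + 244619 = 244996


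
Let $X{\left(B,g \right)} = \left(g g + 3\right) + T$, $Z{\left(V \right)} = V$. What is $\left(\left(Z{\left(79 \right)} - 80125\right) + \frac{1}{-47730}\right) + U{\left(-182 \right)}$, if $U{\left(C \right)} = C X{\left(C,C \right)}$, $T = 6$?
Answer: $- \frac{291642327961}{47730} \approx -6.1103 \cdot 10^{6}$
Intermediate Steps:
$X{\left(B,g \right)} = 9 + g^{2}$ ($X{\left(B,g \right)} = \left(g g + 3\right) + 6 = \left(g^{2} + 3\right) + 6 = \left(3 + g^{2}\right) + 6 = 9 + g^{2}$)
$U{\left(C \right)} = C \left(9 + C^{2}\right)$
$\left(\left(Z{\left(79 \right)} - 80125\right) + \frac{1}{-47730}\right) + U{\left(-182 \right)} = \left(\left(79 - 80125\right) + \frac{1}{-47730}\right) - 182 \left(9 + \left(-182\right)^{2}\right) = \left(-80046 - \frac{1}{47730}\right) - 182 \left(9 + 33124\right) = - \frac{3820595581}{47730} - 6030206 = - \frac{291642327961}{47730}$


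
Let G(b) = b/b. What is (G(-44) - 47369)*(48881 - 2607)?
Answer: -2191906832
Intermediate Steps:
G(b) = 1
(G(-44) - 47369)*(48881 - 2607) = (1 - 47369)*(48881 - 2607) = -47368*46274 = -2191906832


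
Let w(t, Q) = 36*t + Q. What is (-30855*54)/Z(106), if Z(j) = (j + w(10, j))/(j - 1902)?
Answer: 68010030/13 ≈ 5.2315e+6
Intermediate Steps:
w(t, Q) = Q + 36*t
Z(j) = (360 + 2*j)/(-1902 + j) (Z(j) = (j + (j + 36*10))/(j - 1902) = (j + (j + 360))/(-1902 + j) = (j + (360 + j))/(-1902 + j) = (360 + 2*j)/(-1902 + j))
(-30855*54)/Z(106) = (-30855*54)/((2*(180 + 106)/(-1902 + 106))) = -1666170/(2*286/(-1796)) = -1666170/(2*(-1/1796)*286) = -1666170/(-143/449) = -1666170*(-449/143) = 68010030/13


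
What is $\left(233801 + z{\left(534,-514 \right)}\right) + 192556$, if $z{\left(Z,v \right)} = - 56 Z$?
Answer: $396453$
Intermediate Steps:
$\left(233801 + z{\left(534,-514 \right)}\right) + 192556 = \left(233801 - 29904\right) + 192556 = 203897 + 192556 = 396453$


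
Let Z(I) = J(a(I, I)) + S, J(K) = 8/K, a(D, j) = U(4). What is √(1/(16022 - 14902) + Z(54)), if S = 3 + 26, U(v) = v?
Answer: √2430470/280 ≈ 5.5678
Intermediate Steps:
a(D, j) = 4
S = 29
Z(I) = 31 (Z(I) = 8/4 + 29 = 8*(¼) + 29 = 2 + 29 = 31)
√(1/(16022 - 14902) + Z(54)) = √(1/(16022 - 14902) + 31) = √(1/1120 + 31) = √(34721/1120) = √2430470/280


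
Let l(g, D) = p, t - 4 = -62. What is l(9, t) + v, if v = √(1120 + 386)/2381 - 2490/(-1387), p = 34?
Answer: 49648/1387 + √1506/2381 ≈ 35.812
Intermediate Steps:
t = -58 (t = 4 - 62 = -58)
l(g, D) = 34
v = 2490/1387 + √1506/2381 (v = √1506*(1/2381) - 2490*(-1/1387) = √1506/2381 + 2490/1387 = 2490/1387 + √1506/2381 ≈ 1.8115)
l(9, t) + v = 34 + (2490/1387 + √1506/2381) = 49648/1387 + √1506/2381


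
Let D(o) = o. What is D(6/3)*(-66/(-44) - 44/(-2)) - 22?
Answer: 25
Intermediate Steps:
D(6/3)*(-66/(-44) - 44/(-2)) - 22 = (6/3)*(-66/(-44) - 44/(-2)) - 22 = (6*(⅓))*(-66*(-1/44) - 44*(-½)) - 22 = 2*(3/2 + 22) - 22 = 2*(47/2) - 22 = 47 - 22 = 25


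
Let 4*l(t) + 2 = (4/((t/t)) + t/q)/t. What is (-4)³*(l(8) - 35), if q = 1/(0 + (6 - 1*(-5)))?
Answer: 2088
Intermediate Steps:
q = 1/11 (q = 1/(0 + (6 + 5)) = 1/(0 + 11) = 1/11 ≈ 0.090909)
l(t) = -½ + (4 + 11*t)/(4*t) (l(t) = -½ + ((4/((t/t)) + t/(1/11))/t)/4 = -½ + ((4/1 + t*11)/t)/4 = -½ + ((4*1 + 11*t)/t)/4 = -½ + ((4 + 11*t)/t)/4 = -½ + (4 + 11*t)/(4*t))
(-4)³*(l(8) - 35) = (-4)³*((9/4 + 1/8) - 35) = -64*((9/4 + ⅛) - 35) = -64*(19/8 - 35) = -64*(-261/8) = 2088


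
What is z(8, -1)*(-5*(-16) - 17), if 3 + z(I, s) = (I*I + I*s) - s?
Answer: 3402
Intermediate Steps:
z(I, s) = -3 + I² - s + I*s (z(I, s) = -3 + ((I*I + I*s) - s) = -3 + ((I² + I*s) - s) = -3 + (I² - s + I*s) = -3 + I² - s + I*s)
z(8, -1)*(-5*(-16) - 17) = (-3 + 8² - 1*(-1) + 8*(-1))*(-5*(-16) - 17) = (-3 + 64 + 1 - 8)*(80 - 17) = 54*63 = 3402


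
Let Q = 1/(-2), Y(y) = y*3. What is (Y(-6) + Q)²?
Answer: 1369/4 ≈ 342.25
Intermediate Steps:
Y(y) = 3*y
Q = -½ ≈ -0.50000
(Y(-6) + Q)² = (3*(-6) - ½)² = (-18 - ½)² = (-37/2)² = 1369/4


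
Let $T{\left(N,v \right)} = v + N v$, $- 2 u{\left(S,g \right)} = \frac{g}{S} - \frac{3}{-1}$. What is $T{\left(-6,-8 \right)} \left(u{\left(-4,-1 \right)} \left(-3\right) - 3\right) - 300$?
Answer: $-225$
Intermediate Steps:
$u{\left(S,g \right)} = - \frac{3}{2} - \frac{g}{2 S}$ ($u{\left(S,g \right)} = - \frac{\frac{g}{S} - \frac{3}{-1}}{2} = - \frac{\frac{g}{S} - -3}{2} = - \frac{\frac{g}{S} + 3}{2} = - \frac{3 + \frac{g}{S}}{2} = - \frac{3}{2} - \frac{g}{2 S}$)
$T{\left(-6,-8 \right)} \left(u{\left(-4,-1 \right)} \left(-3\right) - 3\right) - 300 = - 8 \left(1 - 6\right) \left(\frac{\left(-1\right) \left(-1\right) - -12}{2 \left(-4\right)} \left(-3\right) - 3\right) - 300 = \left(-8\right) \left(-5\right) \left(\frac{1}{2} \left(- \frac{1}{4}\right) \left(1 + 12\right) \left(-3\right) - 3\right) - 300 = 40 \left(\frac{1}{2} \left(- \frac{1}{4}\right) 13 \left(-3\right) - 3\right) - 300 = 40 \left(\left(- \frac{13}{8}\right) \left(-3\right) - 3\right) - 300 = 40 \left(\frac{39}{8} - 3\right) - 300 = 40 \cdot \frac{15}{8} - 300 = 75 - 300 = -225$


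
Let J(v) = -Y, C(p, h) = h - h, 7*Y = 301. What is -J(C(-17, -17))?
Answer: 43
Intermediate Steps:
Y = 43 (Y = (⅐)*301 = 43)
C(p, h) = 0
J(v) = -43 (J(v) = -1*43 = -43)
-J(C(-17, -17)) = -1*(-43) = 43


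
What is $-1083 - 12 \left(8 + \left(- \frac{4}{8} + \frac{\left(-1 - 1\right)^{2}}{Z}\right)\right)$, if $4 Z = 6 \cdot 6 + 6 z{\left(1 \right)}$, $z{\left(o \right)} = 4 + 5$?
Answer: $- \frac{17627}{15} \approx -1175.1$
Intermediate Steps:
$z{\left(o \right)} = 9$
$Z = \frac{45}{2}$ ($Z = \frac{6 \cdot 6 + 6 \cdot 9}{4} = \frac{36 + 54}{4} = \frac{1}{4} \cdot 90 = \frac{45}{2} \approx 22.5$)
$-1083 - 12 \left(8 + \left(- \frac{4}{8} + \frac{\left(-1 - 1\right)^{2}}{Z}\right)\right) = -1083 - 12 \left(8 - \left(\frac{1}{2} - \frac{\left(-1 - 1\right)^{2}}{\frac{45}{2}}\right)\right) = -1083 - 12 \left(8 - \left(\frac{1}{2} - \left(-2\right)^{2} \cdot \frac{2}{45}\right)\right) = -1083 - 12 \left(8 + \left(- \frac{1}{2} + 4 \cdot \frac{2}{45}\right)\right) = -1083 - 12 \left(8 + \left(- \frac{1}{2} + \frac{8}{45}\right)\right) = -1083 - 12 \left(8 - \frac{29}{90}\right) = -1083 - 12 \cdot \frac{691}{90} = -1083 - \frac{1382}{15} = - \frac{17627}{15}$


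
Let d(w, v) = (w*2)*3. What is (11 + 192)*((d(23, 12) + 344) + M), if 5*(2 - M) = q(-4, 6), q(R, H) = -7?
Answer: 492681/5 ≈ 98536.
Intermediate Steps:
d(w, v) = 6*w (d(w, v) = (2*w)*3 = 6*w)
M = 17/5 (M = 2 - 1/5*(-7) = 2 + 7/5 = 17/5 ≈ 3.4000)
(11 + 192)*((d(23, 12) + 344) + M) = (11 + 192)*((6*23 + 344) + 17/5) = 203*((138 + 344) + 17/5) = 203*(482 + 17/5) = 203*(2427/5) = 492681/5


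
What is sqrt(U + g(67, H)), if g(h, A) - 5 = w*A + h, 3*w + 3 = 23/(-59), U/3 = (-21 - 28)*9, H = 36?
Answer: I*sqrt(4496331)/59 ≈ 35.94*I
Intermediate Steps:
U = -1323 (U = 3*((-21 - 28)*9) = 3*(-49*9) = 3*(-441) = -1323)
w = -200/177 (w = -1 + (23/(-59))/3 = -1 + (23*(-1/59))/3 = -1 + (1/3)*(-23/59) = -1 - 23/177 = -200/177 ≈ -1.1299)
g(h, A) = 5 + h - 200*A/177 (g(h, A) = 5 + (-200*A/177 + h) = 5 + (h - 200*A/177) = 5 + h - 200*A/177)
sqrt(U + g(67, H)) = sqrt(-1323 + (5 + 67 - 200/177*36)) = sqrt(-1323 + (5 + 67 - 2400/59)) = sqrt(-1323 + 1848/59) = sqrt(-76209/59) = I*sqrt(4496331)/59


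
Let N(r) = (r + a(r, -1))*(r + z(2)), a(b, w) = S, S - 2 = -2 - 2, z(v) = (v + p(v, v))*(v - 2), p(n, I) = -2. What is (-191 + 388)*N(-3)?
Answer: 2955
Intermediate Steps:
z(v) = (-2 + v)² (z(v) = (v - 2)*(v - 2) = (-2 + v)*(-2 + v) = (-2 + v)²)
S = -2 (S = 2 + (-2 - 2) = 2 - 4 = -2)
a(b, w) = -2
N(r) = r*(-2 + r) (N(r) = (r - 2)*(r + (4 + 2² - 4*2)) = (-2 + r)*(r + (4 + 4 - 8)) = (-2 + r)*(r + 0) = (-2 + r)*r = r*(-2 + r))
(-191 + 388)*N(-3) = (-191 + 388)*(-3*(-2 - 3)) = 197*(-3*(-5)) = 197*15 = 2955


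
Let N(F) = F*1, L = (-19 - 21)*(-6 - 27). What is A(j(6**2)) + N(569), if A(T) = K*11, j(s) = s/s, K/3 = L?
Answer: 44129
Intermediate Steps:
L = 1320 (L = -40*(-33) = 1320)
K = 3960 (K = 3*1320 = 3960)
j(s) = 1
A(T) = 43560 (A(T) = 3960*11 = 43560)
N(F) = F
A(j(6**2)) + N(569) = 43560 + 569 = 44129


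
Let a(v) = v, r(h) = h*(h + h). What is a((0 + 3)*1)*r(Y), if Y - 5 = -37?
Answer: 6144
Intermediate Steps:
Y = -32 (Y = 5 - 37 = -32)
r(h) = 2*h² (r(h) = h*(2*h) = 2*h²)
a((0 + 3)*1)*r(Y) = ((0 + 3)*1)*(2*(-32)²) = (3*1)*(2*1024) = 3*2048 = 6144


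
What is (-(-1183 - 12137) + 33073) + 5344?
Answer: 51737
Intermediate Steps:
(-(-1183 - 12137) + 33073) + 5344 = (-1*(-13320) + 33073) + 5344 = (13320 + 33073) + 5344 = 46393 + 5344 = 51737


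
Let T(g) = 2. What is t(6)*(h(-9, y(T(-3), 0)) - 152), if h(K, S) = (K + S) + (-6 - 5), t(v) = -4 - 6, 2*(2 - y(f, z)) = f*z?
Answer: 1700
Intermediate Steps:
y(f, z) = 2 - f*z/2
t(v) = -10
h(K, S) = -11 + K + S (h(K, S) = (K + S) - 11 = -11 + K + S)
t(6)*(h(-9, y(T(-3), 0)) - 152) = -10*((-11 - 9 + (2 - ½*2*0)) - 152) = -10*((-11 - 9 + (2 + 0)) - 152) = -10*((-11 - 9 + 2) - 152) = -10*(-18 - 152) = -10*(-170) = 1700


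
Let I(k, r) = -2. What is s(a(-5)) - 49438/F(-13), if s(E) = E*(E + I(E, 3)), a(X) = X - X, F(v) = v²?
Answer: -49438/169 ≈ -292.53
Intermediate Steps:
a(X) = 0
s(E) = E*(-2 + E) (s(E) = E*(E - 2) = E*(-2 + E))
s(a(-5)) - 49438/F(-13) = 0*(-2 + 0) - 49438/((-13)²) = 0*(-2) - 49438/169 = 0 - 49438/169 = -49438/169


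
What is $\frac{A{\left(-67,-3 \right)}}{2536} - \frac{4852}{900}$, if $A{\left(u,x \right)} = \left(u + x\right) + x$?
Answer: $- \frac{3092593}{570600} \approx -5.4199$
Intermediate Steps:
$A{\left(u,x \right)} = u + 2 x$
$\frac{A{\left(-67,-3 \right)}}{2536} - \frac{4852}{900} = \frac{-67 + 2 \left(-3\right)}{2536} - \frac{4852}{900} = \left(-67 - 6\right) \frac{1}{2536} - \frac{1213}{225} = \left(-73\right) \frac{1}{2536} - \frac{1213}{225} = - \frac{73}{2536} - \frac{1213}{225} = - \frac{3092593}{570600}$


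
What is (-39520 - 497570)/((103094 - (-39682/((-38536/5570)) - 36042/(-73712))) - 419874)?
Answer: 31784154068560/19086005006299 ≈ 1.6653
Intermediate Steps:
(-39520 - 497570)/((103094 - (-39682/((-38536/5570)) - 36042/(-73712))) - 419874) = -537090/((103094 - (-39682/((-38536*1/5570)) - 36042*(-1/73712))) - 419874) = -537090/((103094 - (-39682/(-19268/2785) + 18021/36856)) - 419874) = -537090/((103094 - (-39682*(-2785/19268) + 18021/36856)) - 419874) = -537090/((103094 - (55257185/9634 + 18021/36856)) - 419874) = -537090/((103094 - 1*1018366212337/177535352) - 419874) = -537090/((103094 - 1018366212337/177535352) - 419874) = -537090/(17284463366751/177535352 - 419874) = -537090/(-57258015018897/177535352) = -537090*(-177535352/57258015018897) = 31784154068560/19086005006299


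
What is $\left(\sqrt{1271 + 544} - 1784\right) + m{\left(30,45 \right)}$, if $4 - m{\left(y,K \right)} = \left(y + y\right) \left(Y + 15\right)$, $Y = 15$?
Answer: $-3580 + 11 \sqrt{15} \approx -3537.4$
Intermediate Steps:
$m{\left(y,K \right)} = 4 - 60 y$ ($m{\left(y,K \right)} = 4 - \left(y + y\right) \left(15 + 15\right) = 4 - 2 y 30 = 4 - 60 y$)
$\left(\sqrt{1271 + 544} - 1784\right) + m{\left(30,45 \right)} = \left(\sqrt{1271 + 544} - 1784\right) + \left(4 - 1800\right) = \left(\sqrt{1815} - 1784\right) + \left(4 - 1800\right) = \left(11 \sqrt{15} - 1784\right) - 1796 = \left(-1784 + 11 \sqrt{15}\right) - 1796 = -3580 + 11 \sqrt{15}$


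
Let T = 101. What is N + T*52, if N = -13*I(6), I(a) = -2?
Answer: 5278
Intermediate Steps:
N = 26 (N = -13*(-2) = 26)
N + T*52 = 26 + 101*52 = 26 + 5252 = 5278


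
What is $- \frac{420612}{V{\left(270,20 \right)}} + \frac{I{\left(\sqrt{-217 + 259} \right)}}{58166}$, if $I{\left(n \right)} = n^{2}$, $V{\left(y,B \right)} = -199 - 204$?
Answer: $\frac{12232667259}{11720449} \approx 1043.7$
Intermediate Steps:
$V{\left(y,B \right)} = -403$ ($V{\left(y,B \right)} = -199 - 204 = -403$)
$- \frac{420612}{V{\left(270,20 \right)}} + \frac{I{\left(\sqrt{-217 + 259} \right)}}{58166} = - \frac{420612}{-403} + \frac{\left(\sqrt{-217 + 259}\right)^{2}}{58166} = \left(-420612\right) \left(- \frac{1}{403}\right) + \left(\sqrt{42}\right)^{2} \cdot \frac{1}{58166} = \frac{420612}{403} + 42 \cdot \frac{1}{58166} = \frac{420612}{403} + \frac{21}{29083} = \frac{12232667259}{11720449}$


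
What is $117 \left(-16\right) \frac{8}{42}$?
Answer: $- \frac{2496}{7} \approx -356.57$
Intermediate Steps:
$117 \left(-16\right) \frac{8}{42} = - 1872 \cdot 8 \cdot \frac{1}{42} = \left(-1872\right) \frac{4}{21} = - \frac{2496}{7}$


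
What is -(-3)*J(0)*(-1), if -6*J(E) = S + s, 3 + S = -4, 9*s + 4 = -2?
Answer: -23/6 ≈ -3.8333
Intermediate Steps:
s = -⅔ (s = -4/9 + (⅑)*(-2) = -4/9 - 2/9 = -⅔ ≈ -0.66667)
S = -7 (S = -3 - 4 = -7)
J(E) = 23/18 (J(E) = -(-7 - ⅔)/6 = -⅙*(-23/3) = 23/18)
-(-3)*J(0)*(-1) = -(-3)*23/18*(-1) = -3*(-23/18)*(-1) = (23/6)*(-1) = -23/6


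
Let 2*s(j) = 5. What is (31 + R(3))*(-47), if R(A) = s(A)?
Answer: -3149/2 ≈ -1574.5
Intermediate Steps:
s(j) = 5/2 (s(j) = (1/2)*5 = 5/2)
R(A) = 5/2
(31 + R(3))*(-47) = (31 + 5/2)*(-47) = (67/2)*(-47) = -3149/2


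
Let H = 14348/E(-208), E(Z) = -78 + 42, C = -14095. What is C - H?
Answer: -123268/9 ≈ -13696.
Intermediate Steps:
E(Z) = -36
H = -3587/9 (H = 14348/(-36) = 14348*(-1/36) = -3587/9 ≈ -398.56)
C - H = -14095 - 1*(-3587/9) = -14095 + 3587/9 = -123268/9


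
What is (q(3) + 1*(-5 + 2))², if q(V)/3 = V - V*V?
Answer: 441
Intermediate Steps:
q(V) = -3*V² + 3*V (q(V) = 3*(V - V*V) = 3*(V - V²) = -3*V² + 3*V)
(q(3) + 1*(-5 + 2))² = (3*3*(1 - 1*3) + 1*(-5 + 2))² = (3*3*(1 - 3) + 1*(-3))² = (3*3*(-2) - 3)² = (-18 - 3)² = (-21)² = 441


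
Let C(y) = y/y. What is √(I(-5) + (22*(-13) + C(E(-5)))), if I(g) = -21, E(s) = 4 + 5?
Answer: 3*I*√34 ≈ 17.493*I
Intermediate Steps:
E(s) = 9
C(y) = 1
√(I(-5) + (22*(-13) + C(E(-5)))) = √(-21 + (22*(-13) + 1)) = √(-21 + (-286 + 1)) = √(-21 - 285) = √(-306) = 3*I*√34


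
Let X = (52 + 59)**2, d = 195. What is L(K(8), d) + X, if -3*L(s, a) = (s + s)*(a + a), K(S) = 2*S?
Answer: 8161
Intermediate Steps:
L(s, a) = -4*a*s/3 (L(s, a) = -(s + s)*(a + a)/3 = -2*s*2*a/3 = -4*a*s/3)
X = 12321 (X = 111**2 = 12321)
L(K(8), d) + X = -4/3*195*2*8 + 12321 = -4/3*195*16 + 12321 = -4160 + 12321 = 8161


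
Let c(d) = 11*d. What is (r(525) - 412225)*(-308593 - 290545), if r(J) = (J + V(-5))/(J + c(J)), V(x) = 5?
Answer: 77798577668593/315 ≈ 2.4698e+11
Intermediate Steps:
r(J) = (5 + J)/(12*J) (r(J) = (J + 5)/(J + 11*J) = (5 + J)/((12*J)) = (5 + J)*(1/(12*J)) = (5 + J)/(12*J))
(r(525) - 412225)*(-308593 - 290545) = ((1/12)*(5 + 525)/525 - 412225)*(-308593 - 290545) = ((1/12)*(1/525)*530 - 412225)*(-599138) = (53/630 - 412225)*(-599138) = -259701697/630*(-599138) = 77798577668593/315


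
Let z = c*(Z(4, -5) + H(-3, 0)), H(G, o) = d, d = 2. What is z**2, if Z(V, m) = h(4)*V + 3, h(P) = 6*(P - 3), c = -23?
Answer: 444889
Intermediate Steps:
H(G, o) = 2
h(P) = -18 + 6*P (h(P) = 6*(-3 + P) = -18 + 6*P)
Z(V, m) = 3 + 6*V (Z(V, m) = (-18 + 6*4)*V + 3 = (-18 + 24)*V + 3 = 6*V + 3 = 3 + 6*V)
z = -667 (z = -23*((3 + 6*4) + 2) = -23*((3 + 24) + 2) = -23*(27 + 2) = -23*29 = -667)
z**2 = (-667)**2 = 444889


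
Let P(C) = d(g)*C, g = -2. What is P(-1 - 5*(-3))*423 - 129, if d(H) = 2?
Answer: 11715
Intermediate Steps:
P(C) = 2*C
P(-1 - 5*(-3))*423 - 129 = (2*(-1 - 5*(-3)))*423 - 129 = (2*(-1 + 15))*423 - 129 = (2*14)*423 - 129 = 28*423 - 129 = 11844 - 129 = 11715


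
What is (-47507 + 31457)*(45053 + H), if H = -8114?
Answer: -592870950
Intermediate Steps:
(-47507 + 31457)*(45053 + H) = (-47507 + 31457)*(45053 - 8114) = -16050*36939 = -592870950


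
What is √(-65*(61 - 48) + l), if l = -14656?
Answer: I*√15501 ≈ 124.5*I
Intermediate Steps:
√(-65*(61 - 48) + l) = √(-65*(61 - 48) - 14656) = √(-65*13 - 14656) = √(-845 - 14656) = √(-15501) = I*√15501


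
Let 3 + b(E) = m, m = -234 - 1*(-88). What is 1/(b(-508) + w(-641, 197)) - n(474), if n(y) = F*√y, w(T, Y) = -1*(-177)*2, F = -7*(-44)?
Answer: 1/205 - 308*√474 ≈ -6705.6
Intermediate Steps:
m = -146 (m = -234 + 88 = -146)
b(E) = -149 (b(E) = -3 - 146 = -149)
F = 308
w(T, Y) = 354 (w(T, Y) = 177*2 = 354)
n(y) = 308*√y
1/(b(-508) + w(-641, 197)) - n(474) = 1/(-149 + 354) - 308*√474 = 1/205 - 308*√474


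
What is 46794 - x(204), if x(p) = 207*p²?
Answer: -8567718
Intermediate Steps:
46794 - x(204) = 46794 - 207*204² = 46794 - 207*41616 = 46794 - 1*8614512 = 46794 - 8614512 = -8567718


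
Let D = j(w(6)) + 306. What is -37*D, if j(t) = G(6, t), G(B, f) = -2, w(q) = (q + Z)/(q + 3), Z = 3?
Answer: -11248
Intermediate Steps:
w(q) = 1 (w(q) = (q + 3)/(q + 3) = (3 + q)/(3 + q) = 1)
j(t) = -2
D = 304 (D = -2 + 306 = 304)
-37*D = -37*304 = -11248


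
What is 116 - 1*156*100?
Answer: -15484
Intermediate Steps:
116 - 1*156*100 = 116 - 156*100 = 116 - 15600 = -15484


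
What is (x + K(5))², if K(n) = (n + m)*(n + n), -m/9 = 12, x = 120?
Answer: 828100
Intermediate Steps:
m = -108 (m = -9*12 = -108)
K(n) = 2*n*(-108 + n) (K(n) = (n - 108)*(n + n) = (-108 + n)*(2*n) = 2*n*(-108 + n))
(x + K(5))² = (120 + 2*5*(-108 + 5))² = (120 + 2*5*(-103))² = (120 - 1030)² = (-910)² = 828100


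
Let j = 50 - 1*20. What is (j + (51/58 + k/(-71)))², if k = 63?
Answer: 15253979049/16957924 ≈ 899.52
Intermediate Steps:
j = 30 (j = 50 - 20 = 30)
(j + (51/58 + k/(-71)))² = (30 + (51/58 + 63/(-71)))² = (30 + (51*(1/58) + 63*(-1/71)))² = (30 + (51/58 - 63/71))² = (30 - 33/4118)² = (123507/4118)² = 15253979049/16957924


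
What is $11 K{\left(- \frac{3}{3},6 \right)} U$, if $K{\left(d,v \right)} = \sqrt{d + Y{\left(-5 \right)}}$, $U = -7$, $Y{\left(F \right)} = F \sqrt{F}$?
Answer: $- 77 \sqrt{-1 - 5 i \sqrt{5}} \approx -174.1 + 190.37 i$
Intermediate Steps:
$Y{\left(F \right)} = F^{\frac{3}{2}}$
$K{\left(d,v \right)} = \sqrt{d - 5 i \sqrt{5}}$ ($K{\left(d,v \right)} = \sqrt{d + \left(-5\right)^{\frac{3}{2}}} = \sqrt{d - 5 i \sqrt{5}}$)
$11 K{\left(- \frac{3}{3},6 \right)} U = 11 \sqrt{- \frac{3}{3} - 5 i \sqrt{5}} \left(-7\right) = 11 \sqrt{\left(-3\right) \frac{1}{3} - 5 i \sqrt{5}} \left(-7\right) = 11 \sqrt{-1 - 5 i \sqrt{5}} \left(-7\right) = - 77 \sqrt{-1 - 5 i \sqrt{5}}$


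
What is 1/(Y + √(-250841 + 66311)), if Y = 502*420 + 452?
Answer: 105646/22322246897 - I*√184530/44644493794 ≈ 4.7328e-6 - 9.622e-9*I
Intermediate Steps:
Y = 211292 (Y = 210840 + 452 = 211292)
1/(Y + √(-250841 + 66311)) = 1/(211292 + √(-250841 + 66311)) = 1/(211292 + √(-184530)) = 1/(211292 + I*√184530)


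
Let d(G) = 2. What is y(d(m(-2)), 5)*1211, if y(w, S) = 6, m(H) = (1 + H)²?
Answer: 7266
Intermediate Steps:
y(d(m(-2)), 5)*1211 = 6*1211 = 7266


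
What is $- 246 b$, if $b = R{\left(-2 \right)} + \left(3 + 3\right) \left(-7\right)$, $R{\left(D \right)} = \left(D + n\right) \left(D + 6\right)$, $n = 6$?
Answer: $6396$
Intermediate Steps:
$R{\left(D \right)} = \left(6 + D\right)^{2}$ ($R{\left(D \right)} = \left(D + 6\right) \left(D + 6\right) = \left(6 + D\right) \left(6 + D\right) = \left(6 + D\right)^{2}$)
$b = -26$ ($b = \left(36 + \left(-2\right)^{2} + 12 \left(-2\right)\right) + \left(3 + 3\right) \left(-7\right) = \left(36 + 4 - 24\right) + 6 \left(-7\right) = 16 - 42 = -26$)
$- 246 b = \left(-246\right) \left(-26\right) = 6396$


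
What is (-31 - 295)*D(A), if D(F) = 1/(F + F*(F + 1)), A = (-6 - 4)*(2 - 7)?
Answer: -163/1300 ≈ -0.12538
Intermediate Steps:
A = 50 (A = -10*(-5) = 50)
D(F) = 1/(F + F*(1 + F))
(-31 - 295)*D(A) = (-31 - 295)*(1/(50*(2 + 50))) = -163/(25*52) = -326*1/2600 = -163/1300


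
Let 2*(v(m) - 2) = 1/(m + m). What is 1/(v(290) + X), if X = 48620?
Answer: 1160/56401521 ≈ 2.0567e-5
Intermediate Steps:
v(m) = 2 + 1/(4*m) (v(m) = 2 + 1/(2*(m + m)) = 2 + 1/(2*((2*m))) = 2 + (1/(2*m))/2 = 2 + 1/(4*m))
1/(v(290) + X) = 1/((2 + (¼)/290) + 48620) = 1/((2 + (¼)*(1/290)) + 48620) = 1/((2 + 1/1160) + 48620) = 1/(2321/1160 + 48620) = 1/(56401521/1160) = 1160/56401521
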